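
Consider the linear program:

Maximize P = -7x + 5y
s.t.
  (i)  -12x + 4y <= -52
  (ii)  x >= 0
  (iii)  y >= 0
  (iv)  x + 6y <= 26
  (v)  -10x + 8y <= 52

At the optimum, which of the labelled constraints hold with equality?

Corner points and P = -7x + 5y:
  (13/3, 0) → P = -91/3
  (104/19, 65/19) → P = -403/19
  (26, 0) → P = -182

The maximum is at (104/19, 65/19). Substituting into each constraint, equality holds for (i) and (iv); the remaining constraints have slack.

(i) and (iv)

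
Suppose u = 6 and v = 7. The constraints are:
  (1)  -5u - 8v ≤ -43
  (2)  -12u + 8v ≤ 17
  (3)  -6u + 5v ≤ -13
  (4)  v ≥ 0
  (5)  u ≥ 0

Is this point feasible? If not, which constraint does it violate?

not feasible — violates (3)

Constraint (3): -6u + 5v = -1, which is not ≤ -13. All other constraints are satisfied.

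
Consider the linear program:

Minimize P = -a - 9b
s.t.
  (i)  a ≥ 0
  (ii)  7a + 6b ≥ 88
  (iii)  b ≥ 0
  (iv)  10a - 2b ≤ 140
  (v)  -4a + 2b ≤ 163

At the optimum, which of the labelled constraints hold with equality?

(iv) and (v)

Corner points and P = -a - 9b:
  (0, 44/3) → P = -132
  (0, 163/2) → P = -1467/2
  (88/7, 0) → P = -88/7
  (14, 0) → P = -14
  (101/2, 365/2) → P = -1693

The minimum is at (101/2, 365/2). Substituting into each constraint, equality holds for (iv) and (v); the remaining constraints have slack.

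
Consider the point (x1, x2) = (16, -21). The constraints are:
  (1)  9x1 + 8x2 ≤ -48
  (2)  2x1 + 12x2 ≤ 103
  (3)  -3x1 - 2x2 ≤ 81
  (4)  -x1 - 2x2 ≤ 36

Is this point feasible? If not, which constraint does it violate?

not feasible — violates (1)

Constraint (1): 9x1 + 8x2 = -24, which is not ≤ -48. All other constraints are satisfied.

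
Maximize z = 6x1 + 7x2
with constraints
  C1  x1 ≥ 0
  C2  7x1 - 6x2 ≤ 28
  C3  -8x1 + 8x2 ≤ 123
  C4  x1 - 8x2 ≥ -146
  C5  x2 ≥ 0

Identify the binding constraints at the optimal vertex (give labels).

Extreme points and z = 6x1 + 7x2:
  (0, 123/8) → z = 861/8
  (0, 0) → z = 0
  (22, 21) → z = 279
  (4, 0) → z = 24
  (23/7, 1045/56) → z = 8419/56

The maximum is at (22, 21). Substituting into each constraint, equality holds for C2 and C4; the remaining constraints have slack.

C2 and C4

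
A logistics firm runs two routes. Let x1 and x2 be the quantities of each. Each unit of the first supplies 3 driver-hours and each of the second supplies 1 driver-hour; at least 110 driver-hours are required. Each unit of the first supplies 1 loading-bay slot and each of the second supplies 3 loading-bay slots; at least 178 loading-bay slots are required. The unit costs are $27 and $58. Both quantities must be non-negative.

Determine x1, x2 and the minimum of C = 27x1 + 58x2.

x1 = 19, x2 = 53, minimum C = 3587

Feasible corners and C = 27x1 + 58x2:
  (0, 110) → C = 6380
  (178, 0) → C = 4806
  (19, 53) → C = 3587
The feasible region is unbounded (it extends along (0, 1), (1, 0)), but C strictly increases along every unbounded feasible direction, so there is no improving ray and the minimum is attained at a vertex.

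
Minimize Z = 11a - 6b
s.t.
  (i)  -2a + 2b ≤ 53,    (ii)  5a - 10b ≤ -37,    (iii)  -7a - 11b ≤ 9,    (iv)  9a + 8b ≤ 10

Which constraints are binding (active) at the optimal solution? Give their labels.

(i) and (iii)

Extreme points and Z = 11a - 6b:
  (-601/36, 353/36) → Z = -8729/36
  (-202/17, 497/34) → Z = -3713/17
  (-497/125, 214/125) → Z = -6751/125
  (-98/65, 383/130) → Z = -2227/65

The minimum is at (-601/36, 353/36). Substituting into each constraint, equality holds for (i) and (iii); the remaining constraints have slack.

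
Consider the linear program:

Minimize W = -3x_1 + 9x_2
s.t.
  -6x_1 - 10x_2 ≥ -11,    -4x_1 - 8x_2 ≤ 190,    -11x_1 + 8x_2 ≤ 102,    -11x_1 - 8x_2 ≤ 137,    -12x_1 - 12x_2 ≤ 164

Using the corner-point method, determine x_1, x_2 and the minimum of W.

x_1 = 497/2, x_2 = -148, minimum W = -4155/2

Vertices and W = -3x_1 + 9x_2:
  (497/2, -148) → W = -4155/2
  (-466/79, 733/158) → W = 9393/158
  (121/6, -203/6) → W = -365
  (-239/22, -35/16) → W = 2271/176
  (-83/9, -40/9) → W = -37/3

The optimum lies where -6x_1 - 10x_2 = -11 and -4x_1 - 8x_2 = 190.
Solving simultaneously gives x_1 = 497/2, x_2 = -148.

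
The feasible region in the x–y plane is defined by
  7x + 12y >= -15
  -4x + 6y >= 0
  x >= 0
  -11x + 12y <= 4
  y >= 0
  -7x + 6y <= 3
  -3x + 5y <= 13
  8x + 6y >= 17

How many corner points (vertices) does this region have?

4

Pairwise boundary intersections that survive every other constraint:
  (39, 26)
  (17/12, 17/18)
  (136/19, 131/19)
  (10/9, 73/54)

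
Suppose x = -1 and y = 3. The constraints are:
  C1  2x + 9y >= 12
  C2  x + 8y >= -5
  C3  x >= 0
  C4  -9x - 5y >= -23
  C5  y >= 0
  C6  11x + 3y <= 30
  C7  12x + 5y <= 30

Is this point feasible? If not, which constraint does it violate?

not feasible — violates C3

Constraint C3: x = -1, which is not ≥ 0. All other constraints are satisfied.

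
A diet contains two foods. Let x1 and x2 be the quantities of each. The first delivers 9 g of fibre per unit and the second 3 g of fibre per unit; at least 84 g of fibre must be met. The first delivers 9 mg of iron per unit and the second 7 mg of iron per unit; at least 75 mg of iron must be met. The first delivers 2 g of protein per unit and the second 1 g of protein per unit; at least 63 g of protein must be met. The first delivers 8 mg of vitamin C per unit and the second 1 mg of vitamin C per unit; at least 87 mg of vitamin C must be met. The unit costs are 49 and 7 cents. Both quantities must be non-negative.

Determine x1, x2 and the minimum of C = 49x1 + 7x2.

The feasible region is unbounded (it extends along (0, 1), (1, 0)), but C strictly increases along every unbounded feasible direction, so there is no improving ray and the minimum is attained at a vertex.

The binding constraints are 2x1 + x2 = 63 and 8x1 + x2 = 87.
Solving simultaneously gives x1 = 4, x2 = 55.

x1 = 4, x2 = 55, minimum C = 581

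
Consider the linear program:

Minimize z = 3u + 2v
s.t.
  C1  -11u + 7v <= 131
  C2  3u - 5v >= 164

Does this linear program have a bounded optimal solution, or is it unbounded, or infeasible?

From the feasible point (-1803/34, -2197/34), moving in the direction (-7, -11) keeps every constraint satisfied while z decreases without bound.

unbounded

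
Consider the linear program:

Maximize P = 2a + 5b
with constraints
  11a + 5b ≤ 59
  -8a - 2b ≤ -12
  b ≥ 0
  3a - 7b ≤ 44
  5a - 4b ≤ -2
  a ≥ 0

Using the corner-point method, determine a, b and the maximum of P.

a = 0, b = 59/5, maximum P = 59

Feasible corners and P = 2a + 5b:
  (226/69, 317/69) → P = 679/23
  (0, 59/5) → P = 59
  (22/21, 38/21) → P = 78/7
  (0, 6) → P = 30

At the optimal vertex, 11a + 5b = 59 and a = 0.
Solving simultaneously gives a = 0, b = 59/5.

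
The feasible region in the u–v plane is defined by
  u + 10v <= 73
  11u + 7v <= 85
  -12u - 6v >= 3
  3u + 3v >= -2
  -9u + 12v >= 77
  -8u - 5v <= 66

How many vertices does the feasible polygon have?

4

Intersecting each pair of boundary lines and keeping only the points that satisfy every inequality leaves:
  (-78/19, 293/38)
  (-239/27, 221/27)
  (-83/33, 299/66)
  (-85/21, 71/21)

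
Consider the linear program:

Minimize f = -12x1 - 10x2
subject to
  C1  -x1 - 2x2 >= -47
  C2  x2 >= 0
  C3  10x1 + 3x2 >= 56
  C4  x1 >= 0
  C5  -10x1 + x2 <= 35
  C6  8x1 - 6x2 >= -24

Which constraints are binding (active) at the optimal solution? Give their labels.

C1 and C2

Vertices and f = -12x1 - 10x2:
  (47, 0) → f = -564
  (117/11, 200/11) → f = -3404/11
  (28/5, 0) → f = -336/5
  (22/7, 172/21) → f = -2512/21

The minimum is at (47, 0). Substituting into each constraint, equality holds for C1 and C2; the remaining constraints have slack.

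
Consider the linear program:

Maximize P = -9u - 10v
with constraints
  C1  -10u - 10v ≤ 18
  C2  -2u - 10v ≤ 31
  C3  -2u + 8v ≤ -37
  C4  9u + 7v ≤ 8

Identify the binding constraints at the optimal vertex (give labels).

Vertices and P = -9u - 10v:
  (61/18, -34/9) → P = 131/18
  (297/76, -295/76) → P = 277/76
  (323/86, -317/86) → P = 263/86

The maximum is at (61/18, -34/9). Substituting into each constraint, equality holds for C2 and C3; the remaining constraints have slack.

C2 and C3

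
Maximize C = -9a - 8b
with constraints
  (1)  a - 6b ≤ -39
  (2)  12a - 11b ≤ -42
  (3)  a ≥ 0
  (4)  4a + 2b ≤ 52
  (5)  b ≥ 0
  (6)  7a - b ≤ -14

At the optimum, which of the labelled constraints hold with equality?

Extreme points and C = -9a - 8b:
  (0, 26) → C = -208
  (0, 14) → C = -112
  (4/3, 70/3) → C = -596/3

The maximum is at (0, 14). Substituting into each constraint, equality holds for (3) and (6); the remaining constraints have slack.

(3) and (6)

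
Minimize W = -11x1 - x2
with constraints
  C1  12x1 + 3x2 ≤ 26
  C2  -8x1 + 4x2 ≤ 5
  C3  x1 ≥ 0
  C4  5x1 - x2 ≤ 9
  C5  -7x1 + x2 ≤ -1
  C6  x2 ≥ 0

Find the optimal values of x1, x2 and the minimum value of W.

x1 = 53/27, x2 = 22/27, minimum W = -605/27

Extreme points and W = -11x1 - x2:
  (89/72, 67/18) → W = -1247/72
  (53/27, 22/27) → W = -605/27
  (9/20, 43/20) → W = -71/10
  (9/5, 0) → W = -99/5
  (1/7, 0) → W = -11/7

The binding constraints are 12x1 + 3x2 = 26 and 5x1 - x2 = 9.
Solving simultaneously gives x1 = 53/27, x2 = 22/27.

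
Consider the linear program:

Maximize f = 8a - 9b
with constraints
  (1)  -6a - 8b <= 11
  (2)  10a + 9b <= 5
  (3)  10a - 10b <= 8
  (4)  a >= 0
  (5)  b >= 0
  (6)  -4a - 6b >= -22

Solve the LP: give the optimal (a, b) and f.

a = 1/2, b = 0, maximum f = 4

Vertices and f = 8a - 9b:
  (0, 5/9) → f = -5
  (1/2, 0) → f = 4
  (0, 0) → f = 0

At the optimal vertex, 10a + 9b = 5 and b = 0.
Solving simultaneously gives a = 1/2, b = 0.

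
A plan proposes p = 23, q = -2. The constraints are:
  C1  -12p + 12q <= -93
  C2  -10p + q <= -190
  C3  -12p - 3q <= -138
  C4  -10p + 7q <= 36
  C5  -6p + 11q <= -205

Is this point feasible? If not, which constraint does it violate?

Constraint C5: -6p + 11q = -160, which is not ≤ -205. All other constraints are satisfied.

not feasible — violates C5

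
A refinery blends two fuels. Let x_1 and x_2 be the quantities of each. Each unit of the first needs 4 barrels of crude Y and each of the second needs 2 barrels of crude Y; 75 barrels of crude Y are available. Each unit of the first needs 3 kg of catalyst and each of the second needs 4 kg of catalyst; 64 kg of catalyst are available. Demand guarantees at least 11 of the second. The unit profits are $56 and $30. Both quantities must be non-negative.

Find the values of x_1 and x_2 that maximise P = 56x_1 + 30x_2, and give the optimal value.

Corner points and P = 56x_1 + 30x_2:
  (0, 16) → P = 480
  (0, 11) → P = 330
  (20/3, 11) → P = 2110/3

x_1 = 20/3, x_2 = 11, maximum P = 2110/3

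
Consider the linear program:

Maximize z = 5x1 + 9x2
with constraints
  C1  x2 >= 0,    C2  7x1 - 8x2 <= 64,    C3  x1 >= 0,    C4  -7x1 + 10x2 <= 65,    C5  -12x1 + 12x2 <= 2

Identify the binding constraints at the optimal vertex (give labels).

C2 and C4

Extreme points and z = 5x1 + 9x2:
  (64/7, 0) → z = 320/7
  (0, 0) → z = 0
  (580/7, 129/2) → z = 13927/14
  (0, 1/6) → z = 3/2
  (190/9, 383/18) → z = 5347/18

The maximum is at (580/7, 129/2). Substituting into each constraint, equality holds for C2 and C4; the remaining constraints have slack.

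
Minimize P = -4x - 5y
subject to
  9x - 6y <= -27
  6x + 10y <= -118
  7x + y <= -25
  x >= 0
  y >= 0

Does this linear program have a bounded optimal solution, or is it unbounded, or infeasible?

infeasible

The boundaries 6x + 10y = -118 and y = 0 meet at (-59/3, 0), but that point violates x ≥ 0. Every candidate vertex is excluded by some other constraint, so the feasible region is empty.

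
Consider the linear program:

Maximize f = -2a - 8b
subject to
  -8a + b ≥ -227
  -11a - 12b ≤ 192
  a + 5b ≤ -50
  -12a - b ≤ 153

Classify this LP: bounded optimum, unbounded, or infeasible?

bounded optimum

Corner points and f = -2a - 8b:
  (2532/107, -4033/107) → f = 27200/107
  (1085/41, -627/41) → f = 2846/41
  (-360/43, -358/43) → f = 3584/43
The feasible region has finitely many vertices and no improving ray; the maximum is 27200/107 at (2532/107, -4033/107).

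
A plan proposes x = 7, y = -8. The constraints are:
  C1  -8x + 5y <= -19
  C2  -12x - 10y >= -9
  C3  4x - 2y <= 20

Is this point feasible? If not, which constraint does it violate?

Constraint C3: 4x - 2y = 44, which is not ≤ 20. All other constraints are satisfied.

not feasible — violates C3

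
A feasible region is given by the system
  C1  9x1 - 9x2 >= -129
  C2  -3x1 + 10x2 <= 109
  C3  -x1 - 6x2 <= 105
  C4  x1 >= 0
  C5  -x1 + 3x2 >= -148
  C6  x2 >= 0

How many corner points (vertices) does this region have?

Of the 15 pairwise boundary intersections, those satisfying every inequality are:
  (0, 109/10)
  (1807, 553)
  (0, 0)
  (148, 0)

4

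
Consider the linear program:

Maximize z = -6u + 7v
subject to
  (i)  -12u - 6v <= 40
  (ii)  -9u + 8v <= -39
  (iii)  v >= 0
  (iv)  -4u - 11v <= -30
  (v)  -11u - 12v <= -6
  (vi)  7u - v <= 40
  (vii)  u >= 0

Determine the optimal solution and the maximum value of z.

u = 281/47, v = 87/47, maximum z = -1077/47

Extreme points and z = -6u + 7v:
  (669/131, 114/131) → z = -3216/131
  (281/47, 87/47) → z = -1077/47
  (470/81, 50/81) → z = -2470/81

The optimum lies where -9u + 8v = -39 and 7u - v = 40.
Solving simultaneously gives u = 281/47, v = 87/47.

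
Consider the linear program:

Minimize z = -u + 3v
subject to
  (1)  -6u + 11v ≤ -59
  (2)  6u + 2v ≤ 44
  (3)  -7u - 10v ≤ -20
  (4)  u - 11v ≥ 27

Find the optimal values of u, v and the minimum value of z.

Corner points and z = -u + 3v:
  (810/137, -293/137) → z = -1689/137
  (32/5, -103/55) → z = -661/55
  (200/23, -94/23) → z = -482/23
  (269/34, -59/34) → z = -223/17

The optimum lies where 6u + 2v = 44 and -7u - 10v = -20.
Solving simultaneously gives u = 200/23, v = -94/23.

u = 200/23, v = -94/23, minimum z = -482/23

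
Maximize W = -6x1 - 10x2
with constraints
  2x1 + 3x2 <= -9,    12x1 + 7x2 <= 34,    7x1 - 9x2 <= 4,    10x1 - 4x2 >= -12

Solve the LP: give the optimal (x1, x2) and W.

Extreme points and W = -6x1 - 10x2:
  (-23/13, -71/39) → W = 1124/39
  (-36/19, -33/19) → W = 546/19
  (-2, -2) → W = 32

x1 = -2, x2 = -2, maximum W = 32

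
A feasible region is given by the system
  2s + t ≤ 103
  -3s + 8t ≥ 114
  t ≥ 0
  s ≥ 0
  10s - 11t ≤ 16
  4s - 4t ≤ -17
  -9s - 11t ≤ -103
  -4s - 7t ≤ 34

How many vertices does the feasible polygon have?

Intersecting each pair of boundary lines and keeping only the points that satisfy every inequality leaves:
  (0, 103)
  (395/12, 223/6)
  (0, 57/4)
  (16, 81/4)

4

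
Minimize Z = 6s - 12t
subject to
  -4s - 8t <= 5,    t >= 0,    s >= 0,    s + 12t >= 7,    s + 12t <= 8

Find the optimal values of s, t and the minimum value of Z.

s = 0, t = 2/3, minimum Z = -8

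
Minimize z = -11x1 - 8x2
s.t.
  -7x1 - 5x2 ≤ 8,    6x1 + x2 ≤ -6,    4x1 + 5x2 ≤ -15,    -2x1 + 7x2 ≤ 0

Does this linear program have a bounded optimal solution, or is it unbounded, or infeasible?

The boundaries -7x1 - 5x2 = 8 and 4x1 + 5x2 = -15 meet at (7/3, -73/15), but that point violates 6x1 + x2 ≤ -6. Every candidate vertex is excluded by some other constraint, so the feasible region is empty.

infeasible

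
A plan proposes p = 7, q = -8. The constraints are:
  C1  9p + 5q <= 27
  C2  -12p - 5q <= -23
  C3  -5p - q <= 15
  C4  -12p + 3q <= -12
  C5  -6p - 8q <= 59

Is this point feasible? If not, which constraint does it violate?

C1: 23 ≤ 27 ✓
C2: -44 ≤ -23 ✓
C3: -27 ≤ 15 ✓
C4: -108 ≤ -12 ✓
C5: 22 ≤ 59 ✓

feasible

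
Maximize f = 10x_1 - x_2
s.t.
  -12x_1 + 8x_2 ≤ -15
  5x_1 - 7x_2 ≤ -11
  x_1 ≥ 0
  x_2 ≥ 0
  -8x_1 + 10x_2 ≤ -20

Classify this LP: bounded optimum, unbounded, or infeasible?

From the feasible point (125/3, 94/3), moving in the direction (10, 8) keeps every constraint satisfied while f increases without bound.

unbounded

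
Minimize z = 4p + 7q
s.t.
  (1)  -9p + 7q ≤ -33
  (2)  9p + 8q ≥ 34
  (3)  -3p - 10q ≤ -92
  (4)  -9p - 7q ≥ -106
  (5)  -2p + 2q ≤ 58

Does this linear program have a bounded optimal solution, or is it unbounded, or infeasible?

infeasible

The boundaries -9p + 7q = -33 and 9p + 8q = 34 meet at (502/135, 1/15), but that point violates -3p - 10q ≤ -92. Every candidate vertex is excluded by some other constraint, so the feasible region is empty.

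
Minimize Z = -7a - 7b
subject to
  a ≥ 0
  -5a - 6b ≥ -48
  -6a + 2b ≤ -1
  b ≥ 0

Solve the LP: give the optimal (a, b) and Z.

Corner points and Z = -7a - 7b:
  (51/23, 283/46) → Z = -2695/46
  (48/5, 0) → Z = -336/5
  (1/6, 0) → Z = -7/6

The optimum lies where -5a - 6b = -48 and b = 0.
Solving simultaneously gives a = 48/5, b = 0.

a = 48/5, b = 0, minimum Z = -336/5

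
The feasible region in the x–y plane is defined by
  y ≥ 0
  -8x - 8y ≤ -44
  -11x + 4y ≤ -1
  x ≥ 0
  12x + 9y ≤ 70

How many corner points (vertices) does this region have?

4

The feasible vertices (each the meet of two boundaries and inside every other half-plane) are:
  (11/2, 0)
  (35/6, 0)
  (23/15, 119/30)
  (289/147, 758/147)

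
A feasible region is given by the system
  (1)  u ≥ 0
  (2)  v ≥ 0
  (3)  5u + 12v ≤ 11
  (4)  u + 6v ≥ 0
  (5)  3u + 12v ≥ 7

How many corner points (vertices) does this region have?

3

The feasible vertices (each the meet of two boundaries and inside every other half-plane) are:
  (0, 11/12)
  (0, 7/12)
  (2, 1/12)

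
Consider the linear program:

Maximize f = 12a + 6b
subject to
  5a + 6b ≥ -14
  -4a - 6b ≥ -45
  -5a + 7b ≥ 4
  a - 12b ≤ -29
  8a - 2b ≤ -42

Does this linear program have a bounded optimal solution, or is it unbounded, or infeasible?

bounded optimum

Vertices and f = 12a + 6b:
  (-59, 281/6) → f = -427
  (-57/11, 131/66) → f = -553/11
  (-81/28, 66/7) → f = 153/7
  (-223/47, 95/47) → f = -2106/47
The feasible region has finitely many vertices and no improving ray; the maximum is 153/7 at (-81/28, 66/7).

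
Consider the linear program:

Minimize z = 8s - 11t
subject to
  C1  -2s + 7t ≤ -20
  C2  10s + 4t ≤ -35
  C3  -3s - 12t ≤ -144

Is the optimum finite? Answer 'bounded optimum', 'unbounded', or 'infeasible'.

infeasible

The boundaries -2s + 7t = -20 and 10s + 4t = -35 meet at (-55/26, -45/13), but that point violates -3s - 12t ≤ -144. Every candidate vertex is excluded by some other constraint, so the feasible region is empty.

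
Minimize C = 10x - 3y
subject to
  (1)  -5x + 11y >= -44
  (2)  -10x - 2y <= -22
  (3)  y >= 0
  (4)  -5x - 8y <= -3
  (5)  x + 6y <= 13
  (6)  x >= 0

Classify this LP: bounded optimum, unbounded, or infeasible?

bounded optimum

Corner points and C = 10x - 3y:
  (44/5, 0) → C = 88
  (407/41, 21/41) → C = 4007/41
  (11/5, 0) → C = 22
  (53/29, 54/29) → C = 368/29
The feasible region has finitely many vertices and no improving ray; the minimum is 368/29 at (53/29, 54/29).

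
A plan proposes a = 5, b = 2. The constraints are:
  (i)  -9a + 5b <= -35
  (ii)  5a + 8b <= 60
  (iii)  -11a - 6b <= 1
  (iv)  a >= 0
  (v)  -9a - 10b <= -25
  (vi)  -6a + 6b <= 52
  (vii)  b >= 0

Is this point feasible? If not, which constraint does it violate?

(i): -35 ≤ -35 ✓
(ii): 41 ≤ 60 ✓
(iii): -67 ≤ 1 ✓
(iv): 5 ≥ 0 ✓
(v): -65 ≤ -25 ✓
(vi): -18 ≤ 52 ✓
(vii): 2 ≥ 0 ✓

feasible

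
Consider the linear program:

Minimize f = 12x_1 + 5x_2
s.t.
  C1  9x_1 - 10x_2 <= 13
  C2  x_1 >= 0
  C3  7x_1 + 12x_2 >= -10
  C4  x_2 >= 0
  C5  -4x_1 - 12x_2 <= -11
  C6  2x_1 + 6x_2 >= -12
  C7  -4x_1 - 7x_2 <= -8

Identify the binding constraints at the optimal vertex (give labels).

Vertices and f = 12x_1 + 5x_2:
  (133/74, 47/148) → f = 3427/148
  (0, 8/7) → f = 40/7
  (19/20, 3/5) → f = 72/5
The feasible region is unbounded (it extends along (0, 1), (10, 9)), but f strictly increases along every unbounded feasible direction, so there is no improving ray and the minimum is attained at a vertex.

The minimum is at (0, 8/7). Substituting into each constraint, equality holds for C2 and C7; the remaining constraints have slack.

C2 and C7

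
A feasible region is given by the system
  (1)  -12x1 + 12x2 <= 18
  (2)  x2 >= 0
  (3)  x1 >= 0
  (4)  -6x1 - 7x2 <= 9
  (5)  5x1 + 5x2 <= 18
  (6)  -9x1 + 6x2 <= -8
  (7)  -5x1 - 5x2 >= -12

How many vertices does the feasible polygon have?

Pairwise boundary intersections that survive every other constraint:
  (8/9, 0)
  (12/5, 0)
  (112/75, 68/75)

3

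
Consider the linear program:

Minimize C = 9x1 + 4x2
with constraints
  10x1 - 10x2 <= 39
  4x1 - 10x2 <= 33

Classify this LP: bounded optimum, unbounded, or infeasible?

unbounded

From the feasible point (1, -29/10), moving in the direction (-10, -4) keeps every constraint satisfied while C decreases without bound.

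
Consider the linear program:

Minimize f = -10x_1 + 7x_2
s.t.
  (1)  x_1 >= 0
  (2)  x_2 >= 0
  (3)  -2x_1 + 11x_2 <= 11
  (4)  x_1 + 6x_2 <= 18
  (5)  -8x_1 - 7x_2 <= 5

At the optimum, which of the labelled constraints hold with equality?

Corner points and f = -10x_1 + 7x_2:
  (0, 0) → f = 0
  (0, 1) → f = 7
  (18, 0) → f = -180
  (132/23, 47/23) → f = -991/23

The minimum is at (18, 0). Substituting into each constraint, equality holds for (2) and (4); the remaining constraints have slack.

(2) and (4)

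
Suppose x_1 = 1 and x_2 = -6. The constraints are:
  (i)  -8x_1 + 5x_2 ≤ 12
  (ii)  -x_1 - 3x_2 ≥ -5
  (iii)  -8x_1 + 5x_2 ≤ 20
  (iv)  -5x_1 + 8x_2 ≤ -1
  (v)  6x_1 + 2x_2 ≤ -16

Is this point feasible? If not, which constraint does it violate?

not feasible — violates (v)

Constraint (v): 6x_1 + 2x_2 = -6, which is not ≤ -16. All other constraints are satisfied.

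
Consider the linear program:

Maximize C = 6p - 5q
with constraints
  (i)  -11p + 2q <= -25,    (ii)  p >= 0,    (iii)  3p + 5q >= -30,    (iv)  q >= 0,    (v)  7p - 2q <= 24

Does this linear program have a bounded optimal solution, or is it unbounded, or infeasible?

bounded optimum

Feasible corners and C = 6p - 5q:
  (25/11, 0) → C = 150/11
  (24/7, 0) → C = 144/7
The feasible region has finitely many vertices and no improving ray; the maximum is 144/7 at (24/7, 0).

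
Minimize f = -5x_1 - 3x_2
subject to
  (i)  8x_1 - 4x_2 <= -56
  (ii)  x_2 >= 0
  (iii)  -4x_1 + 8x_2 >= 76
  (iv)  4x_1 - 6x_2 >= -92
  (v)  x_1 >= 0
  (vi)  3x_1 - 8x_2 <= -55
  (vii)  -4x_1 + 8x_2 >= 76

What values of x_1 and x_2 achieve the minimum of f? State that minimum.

x_1 = 1, x_2 = 16, minimum f = -53

Vertices and f = -5x_1 - 3x_2:
  (1, 16) → f = -53
  (0, 14) → f = -42
  (0, 46/3) → f = -46

The optimum lies where 8x_1 - 4x_2 = -56 and 4x_1 - 6x_2 = -92.
Solving simultaneously gives x_1 = 1, x_2 = 16.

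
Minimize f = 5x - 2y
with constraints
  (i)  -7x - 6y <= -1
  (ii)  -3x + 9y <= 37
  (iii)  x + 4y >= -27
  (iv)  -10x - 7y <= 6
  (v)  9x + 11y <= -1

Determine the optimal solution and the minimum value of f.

Extreme points and f = 5x - 2y:
  (83/11, -95/11) → f = 55
  (17/23, -16/23) → f = 117/23
  (293/25, -242/25) → f = 1949/25

The binding constraints are -7x - 6y = -1 and 9x + 11y = -1.
Solving simultaneously gives x = 17/23, y = -16/23.

x = 17/23, y = -16/23, minimum f = 117/23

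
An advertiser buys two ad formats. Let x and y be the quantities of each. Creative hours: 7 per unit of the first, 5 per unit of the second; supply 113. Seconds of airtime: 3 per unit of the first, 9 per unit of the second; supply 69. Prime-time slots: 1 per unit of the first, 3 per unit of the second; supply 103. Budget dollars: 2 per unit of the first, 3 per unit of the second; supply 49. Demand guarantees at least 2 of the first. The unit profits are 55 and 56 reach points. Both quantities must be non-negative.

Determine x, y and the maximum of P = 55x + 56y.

x = 14, y = 3, maximum P = 938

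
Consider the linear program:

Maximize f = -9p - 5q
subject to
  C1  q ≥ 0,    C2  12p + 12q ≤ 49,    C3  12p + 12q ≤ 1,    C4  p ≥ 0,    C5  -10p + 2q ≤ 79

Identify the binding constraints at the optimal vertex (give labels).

Feasible corners and f = -9p - 5q:
  (1/12, 0) → f = -3/4
  (0, 0) → f = 0
  (0, 1/12) → f = -5/12

The maximum is at (0, 0). Substituting into each constraint, equality holds for C1 and C4; the remaining constraints have slack.

C1 and C4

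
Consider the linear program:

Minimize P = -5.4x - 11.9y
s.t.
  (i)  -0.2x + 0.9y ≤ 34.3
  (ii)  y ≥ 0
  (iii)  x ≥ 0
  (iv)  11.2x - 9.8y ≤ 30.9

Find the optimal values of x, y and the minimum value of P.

Feasible corners and P = -5.4x - 11.9y:
  (0, 343/9) → P = -40817/90
  (1255/28, 673/14) → P = -28493/35
  (0, 0) → P = 0
  (309/112, 0) → P = -8343/560

The binding constraints are -0.2x + 0.9y = 34.3 and 11.2x - 9.8y = 30.9.
Solving simultaneously gives x = 1255/28, y = 673/14.

x = 1255/28, y = 673/14, minimum P = -28493/35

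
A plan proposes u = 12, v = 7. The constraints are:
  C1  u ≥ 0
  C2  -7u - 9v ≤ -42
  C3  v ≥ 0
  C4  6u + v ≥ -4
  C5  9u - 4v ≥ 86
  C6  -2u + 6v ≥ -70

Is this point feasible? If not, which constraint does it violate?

not feasible — violates C5

Constraint C5: 9u - 4v = 80, which is not ≥ 86. All other constraints are satisfied.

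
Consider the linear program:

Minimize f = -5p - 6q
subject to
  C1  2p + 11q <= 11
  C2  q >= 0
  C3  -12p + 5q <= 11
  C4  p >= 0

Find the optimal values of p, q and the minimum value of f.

p = 11/2, q = 0, minimum f = -55/2

Extreme points and f = -5p - 6q:
  (11/2, 0) → f = -55/2
  (0, 1) → f = -6
  (0, 0) → f = 0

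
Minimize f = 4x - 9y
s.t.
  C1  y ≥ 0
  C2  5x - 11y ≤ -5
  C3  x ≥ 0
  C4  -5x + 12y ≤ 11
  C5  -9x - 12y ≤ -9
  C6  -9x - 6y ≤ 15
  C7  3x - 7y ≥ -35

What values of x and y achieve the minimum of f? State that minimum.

x = 0, y = 11/12, minimum f = -33/4

Extreme points and f = 4x - 9y:
  (61/5, 6) → f = -26/5
  (13/53, 30/53) → f = -218/53
  (0, 11/12) → f = -33/4
  (0, 3/4) → f = -27/4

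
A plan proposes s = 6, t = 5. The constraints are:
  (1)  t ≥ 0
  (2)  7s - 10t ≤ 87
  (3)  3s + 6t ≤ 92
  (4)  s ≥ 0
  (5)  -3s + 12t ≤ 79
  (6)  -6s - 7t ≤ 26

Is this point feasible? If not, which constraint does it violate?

(1): 5 ≥ 0 ✓
(2): -8 ≤ 87 ✓
(3): 48 ≤ 92 ✓
(4): 6 ≥ 0 ✓
(5): 42 ≤ 79 ✓
(6): -71 ≤ 26 ✓

feasible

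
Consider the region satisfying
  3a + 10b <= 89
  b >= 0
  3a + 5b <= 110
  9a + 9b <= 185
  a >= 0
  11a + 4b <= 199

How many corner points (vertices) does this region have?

5

Intersecting each pair of boundary lines and keeping only the points that satisfy every inequality leaves:
  (1049/63, 82/21)
  (0, 89/10)
  (0, 0)
  (199/11, 0)
  (1051/63, 244/63)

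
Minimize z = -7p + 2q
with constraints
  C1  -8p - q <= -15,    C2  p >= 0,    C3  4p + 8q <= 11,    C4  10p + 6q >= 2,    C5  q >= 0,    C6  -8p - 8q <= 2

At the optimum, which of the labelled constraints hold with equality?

C3 and C5

Corner points and z = -7p + 2q:
  (109/60, 7/15) → z = -707/60
  (15/8, 0) → z = -105/8
  (11/4, 0) → z = -77/4

The minimum is at (11/4, 0). Substituting into each constraint, equality holds for C3 and C5; the remaining constraints have slack.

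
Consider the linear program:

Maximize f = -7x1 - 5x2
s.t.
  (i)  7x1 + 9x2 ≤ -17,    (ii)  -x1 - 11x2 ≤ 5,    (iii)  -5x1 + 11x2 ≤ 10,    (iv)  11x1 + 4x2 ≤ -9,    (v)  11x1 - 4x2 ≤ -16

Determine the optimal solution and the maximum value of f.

x1 = -5/2, x2 = -5/22, maximum f = 205/11

The optimum lies where -x1 - 11x2 = 5 and -5x1 + 11x2 = 10.
Solving simultaneously gives x1 = -5/2, x2 = -5/22.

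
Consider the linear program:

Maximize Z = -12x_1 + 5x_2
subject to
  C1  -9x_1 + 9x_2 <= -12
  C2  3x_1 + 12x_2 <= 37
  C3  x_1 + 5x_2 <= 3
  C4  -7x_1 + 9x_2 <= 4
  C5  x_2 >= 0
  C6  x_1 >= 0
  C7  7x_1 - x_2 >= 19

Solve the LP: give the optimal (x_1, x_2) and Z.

x_1 = 49/18, x_2 = 1/18, maximum Z = -583/18

The optimum lies where x_1 + 5x_2 = 3 and 7x_1 - x_2 = 19.
Solving simultaneously gives x_1 = 49/18, x_2 = 1/18.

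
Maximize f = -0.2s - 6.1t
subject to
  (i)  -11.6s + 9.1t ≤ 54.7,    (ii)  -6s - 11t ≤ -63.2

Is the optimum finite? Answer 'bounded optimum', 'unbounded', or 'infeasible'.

unbounded

From the feasible point (-1329/9110, 26533/4555), moving in the direction (11, -6) keeps every constraint satisfied while f increases without bound.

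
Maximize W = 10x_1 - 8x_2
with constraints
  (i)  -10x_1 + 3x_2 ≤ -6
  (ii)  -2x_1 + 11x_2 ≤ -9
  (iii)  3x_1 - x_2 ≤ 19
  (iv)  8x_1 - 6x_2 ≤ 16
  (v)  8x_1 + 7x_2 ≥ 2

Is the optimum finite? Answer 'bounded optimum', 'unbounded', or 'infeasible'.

bounded optimum

Corner points and W = 10x_1 - 8x_2:
  (61/38, -10/19) → W = 385/19
  (5/6, -2/3) → W = 41/3
  (31/26, -14/13) → W = 267/13
The feasible region has finitely many vertices and no improving ray; the maximum is 267/13 at (31/26, -14/13).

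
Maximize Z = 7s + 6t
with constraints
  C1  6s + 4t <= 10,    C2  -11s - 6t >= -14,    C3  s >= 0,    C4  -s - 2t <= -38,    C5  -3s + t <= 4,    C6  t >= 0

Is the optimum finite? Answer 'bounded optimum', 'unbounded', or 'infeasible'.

infeasible

The boundaries -11s - 6t = -14 and s = 0 meet at (0, 7/3), but that point violates -s - 2t ≤ -38. Every candidate vertex is excluded by some other constraint, so the feasible region is empty.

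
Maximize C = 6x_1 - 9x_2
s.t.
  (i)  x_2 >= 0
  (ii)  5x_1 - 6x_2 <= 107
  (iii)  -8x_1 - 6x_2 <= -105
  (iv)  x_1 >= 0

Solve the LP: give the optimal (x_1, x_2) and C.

x_1 = 107/5, x_2 = 0, maximum C = 642/5

Corner points and C = 6x_1 - 9x_2:
  (107/5, 0) → C = 642/5
  (105/8, 0) → C = 315/4
  (0, 35/2) → C = -315/2
The feasible region is unbounded (it extends along (0, 1), (6, 5)), but C strictly decreases along every unbounded feasible direction, so there is no improving ray and the maximum is attained at a vertex.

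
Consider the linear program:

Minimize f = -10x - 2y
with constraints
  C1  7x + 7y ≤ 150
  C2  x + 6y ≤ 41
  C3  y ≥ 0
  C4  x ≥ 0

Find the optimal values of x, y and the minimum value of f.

x = 150/7, y = 0, minimum f = -1500/7

Vertices and f = -10x - 2y:
  (613/35, 137/35) → f = -6404/35
  (150/7, 0) → f = -1500/7
  (0, 41/6) → f = -41/3
  (0, 0) → f = 0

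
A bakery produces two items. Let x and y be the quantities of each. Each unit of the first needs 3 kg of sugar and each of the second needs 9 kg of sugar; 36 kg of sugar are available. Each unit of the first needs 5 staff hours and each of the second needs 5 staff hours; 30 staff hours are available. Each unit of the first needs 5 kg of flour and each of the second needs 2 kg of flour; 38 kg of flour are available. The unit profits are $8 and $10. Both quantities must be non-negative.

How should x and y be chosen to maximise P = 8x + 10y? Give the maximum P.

x = 3, y = 3, maximum P = 54

Corner points and P = 8x + 10y:
  (0, 0) → P = 0
  (0, 4) → P = 40
  (6, 0) → P = 48
  (3, 3) → P = 54

The binding constraints are 3x + 9y = 36 and 5x + 5y = 30.
Solving simultaneously gives x = 3, y = 3.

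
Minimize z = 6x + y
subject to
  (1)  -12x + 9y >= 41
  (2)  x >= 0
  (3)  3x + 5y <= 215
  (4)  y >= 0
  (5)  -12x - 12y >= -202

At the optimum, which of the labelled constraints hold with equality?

(1) and (2)

Vertices and z = 6x + y:
  (0, 41/9) → z = 41/9
  (221/42, 81/7) → z = 302/7
  (0, 101/6) → z = 101/6

The minimum is at (0, 41/9). Substituting into each constraint, equality holds for (1) and (2); the remaining constraints have slack.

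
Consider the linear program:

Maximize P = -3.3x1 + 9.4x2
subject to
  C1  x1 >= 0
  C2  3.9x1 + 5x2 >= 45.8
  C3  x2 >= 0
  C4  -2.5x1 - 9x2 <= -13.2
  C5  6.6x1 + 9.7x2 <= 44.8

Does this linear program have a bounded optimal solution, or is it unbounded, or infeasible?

infeasible

The boundaries x1 = 0 and 3.9x1 + 5x2 = 45.8 meet at (0, 9.16), but that point violates 6.6x1 + 9.7x2 ≤ 44.8. Every candidate vertex is excluded by some other constraint, so the feasible region is empty.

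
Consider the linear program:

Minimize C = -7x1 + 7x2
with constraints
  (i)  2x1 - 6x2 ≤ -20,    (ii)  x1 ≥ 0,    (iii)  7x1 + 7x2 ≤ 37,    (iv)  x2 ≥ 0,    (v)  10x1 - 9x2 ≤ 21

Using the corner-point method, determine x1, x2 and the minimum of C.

Corner points and C = -7x1 + 7x2:
  (0, 10/3) → C = 70/3
  (41/28, 107/28) → C = 33/2
  (0, 37/7) → C = 37

The binding constraints are 2x1 - 6x2 = -20 and 7x1 + 7x2 = 37.
Solving simultaneously gives x1 = 41/28, x2 = 107/28.

x1 = 41/28, x2 = 107/28, minimum C = 33/2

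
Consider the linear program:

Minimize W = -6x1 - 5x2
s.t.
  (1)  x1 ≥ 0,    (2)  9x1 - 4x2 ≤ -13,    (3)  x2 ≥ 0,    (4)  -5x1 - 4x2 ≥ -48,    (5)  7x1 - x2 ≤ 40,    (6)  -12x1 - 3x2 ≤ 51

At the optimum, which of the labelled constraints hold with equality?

Corner points and W = -6x1 - 5x2:
  (0, 13/4) → W = -65/4
  (0, 12) → W = -60
  (5/2, 71/8) → W = -475/8

The minimum is at (0, 12). Substituting into each constraint, equality holds for (1) and (4); the remaining constraints have slack.

(1) and (4)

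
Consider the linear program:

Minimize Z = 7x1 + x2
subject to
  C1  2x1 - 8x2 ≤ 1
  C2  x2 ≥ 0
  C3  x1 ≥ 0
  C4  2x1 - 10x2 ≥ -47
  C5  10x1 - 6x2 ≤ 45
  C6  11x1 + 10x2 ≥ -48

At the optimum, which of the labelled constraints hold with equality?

C2 and C3

Extreme points and Z = 7x1 + x2:
  (1/2, 0) → Z = 7/2
  (177/34, 20/17) → Z = 1279/34
  (0, 0) → Z = 0
  (0, 47/10) → Z = 47/10
  (183/22, 70/11) → Z = 1421/22

The minimum is at (0, 0). Substituting into each constraint, equality holds for C2 and C3; the remaining constraints have slack.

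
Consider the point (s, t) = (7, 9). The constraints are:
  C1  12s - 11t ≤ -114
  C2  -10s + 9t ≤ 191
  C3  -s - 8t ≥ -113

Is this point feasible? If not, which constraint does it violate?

not feasible — violates C1

Constraint C1: 12s - 11t = -15, which is not ≤ -114. All other constraints are satisfied.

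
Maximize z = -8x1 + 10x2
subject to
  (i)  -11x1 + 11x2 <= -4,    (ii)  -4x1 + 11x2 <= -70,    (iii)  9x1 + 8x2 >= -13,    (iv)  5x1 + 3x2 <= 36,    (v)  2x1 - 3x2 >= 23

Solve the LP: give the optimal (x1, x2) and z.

x1 = 145/43, x2 = -233/43, maximum z = -3490/43

The binding constraints are 9x1 + 8x2 = -13 and 2x1 - 3x2 = 23.
Solving simultaneously gives x1 = 145/43, x2 = -233/43.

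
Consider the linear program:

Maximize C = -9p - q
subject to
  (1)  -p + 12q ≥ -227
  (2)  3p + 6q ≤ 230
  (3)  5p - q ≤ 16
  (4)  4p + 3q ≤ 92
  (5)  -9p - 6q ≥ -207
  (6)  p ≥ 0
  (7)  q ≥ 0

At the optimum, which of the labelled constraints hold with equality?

Extreme points and C = -9p - q:
  (140/19, 396/19) → C = -1656/19
  (16/5, 0) → C = -144/5
  (0, 92/3) → C = -92/3
  (0, 0) → C = 0

The maximum is at (0, 0). Substituting into each constraint, equality holds for (6) and (7); the remaining constraints have slack.

(6) and (7)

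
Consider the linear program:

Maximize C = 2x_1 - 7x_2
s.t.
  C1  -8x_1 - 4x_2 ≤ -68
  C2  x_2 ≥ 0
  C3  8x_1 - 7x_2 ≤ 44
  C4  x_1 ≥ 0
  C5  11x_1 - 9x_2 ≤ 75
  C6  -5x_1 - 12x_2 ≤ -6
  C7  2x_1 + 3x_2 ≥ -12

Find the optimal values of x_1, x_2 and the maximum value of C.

Extreme points and C = 2x_1 - 7x_2:
  (163/22, 24/11) → C = -5/11
  (0, 17) → C = -119
  (129/5, 116/5) → C = -554/5
The feasible region is unbounded (it extends along (0, 1), (9, 11)), but C strictly decreases along every unbounded feasible direction, so there is no improving ray and the maximum is attained at a vertex.

The optimum lies where -8x_1 - 4x_2 = -68 and 8x_1 - 7x_2 = 44.
Solving simultaneously gives x_1 = 163/22, x_2 = 24/11.

x_1 = 163/22, x_2 = 24/11, maximum C = -5/11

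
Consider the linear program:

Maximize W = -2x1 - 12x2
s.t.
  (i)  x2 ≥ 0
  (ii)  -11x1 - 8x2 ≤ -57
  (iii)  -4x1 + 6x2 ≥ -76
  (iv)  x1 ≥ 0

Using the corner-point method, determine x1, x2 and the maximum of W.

Corner points and W = -2x1 - 12x2:
  (57/11, 0) → W = -114/11
  (19, 0) → W = -38
  (0, 57/8) → W = -171/2
The feasible region is unbounded (it extends along (0, 1), (3, 2)), but W strictly decreases along every unbounded feasible direction, so there is no improving ray and the maximum is attained at a vertex.

x1 = 57/11, x2 = 0, maximum W = -114/11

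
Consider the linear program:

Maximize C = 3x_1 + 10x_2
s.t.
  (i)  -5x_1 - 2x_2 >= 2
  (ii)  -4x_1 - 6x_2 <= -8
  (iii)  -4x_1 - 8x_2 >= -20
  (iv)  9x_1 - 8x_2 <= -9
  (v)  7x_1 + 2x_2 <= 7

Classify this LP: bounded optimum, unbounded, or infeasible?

Vertices and C = 3x_1 + 10x_2:
  (-14/11, 24/11) → C = 18
  (-7/4, 27/8) → C = 57/2
  (-7, 6) → C = 39
The feasible region has finitely many vertices and no improving ray; the maximum is 39 at (-7, 6).

bounded optimum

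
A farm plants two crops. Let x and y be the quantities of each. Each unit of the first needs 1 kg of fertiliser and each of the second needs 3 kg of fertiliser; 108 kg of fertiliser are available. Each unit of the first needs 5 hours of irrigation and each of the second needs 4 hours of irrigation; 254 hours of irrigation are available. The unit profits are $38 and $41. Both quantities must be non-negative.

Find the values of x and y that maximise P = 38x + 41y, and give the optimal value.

Corner points and P = 38x + 41y:
  (0, 0) → P = 0
  (0, 36) → P = 1476
  (254/5, 0) → P = 9652/5
  (30, 26) → P = 2206

The optimum lies where x + 3y = 108 and 5x + 4y = 254.
Solving simultaneously gives x = 30, y = 26.

x = 30, y = 26, maximum P = 2206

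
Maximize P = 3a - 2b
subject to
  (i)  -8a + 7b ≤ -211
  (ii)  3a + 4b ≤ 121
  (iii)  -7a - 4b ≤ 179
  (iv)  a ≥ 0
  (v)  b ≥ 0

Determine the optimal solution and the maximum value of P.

a = 121/3, b = 0, maximum P = 121

The optimum lies where 3a + 4b = 121 and b = 0.
Solving simultaneously gives a = 121/3, b = 0.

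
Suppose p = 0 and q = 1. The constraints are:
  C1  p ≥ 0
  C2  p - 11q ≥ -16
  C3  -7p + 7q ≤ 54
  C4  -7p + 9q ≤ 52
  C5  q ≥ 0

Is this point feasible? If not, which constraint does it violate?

feasible

C1: 0 ≥ 0 ✓
C2: -11 ≥ -16 ✓
C3: 7 ≤ 54 ✓
C4: 9 ≤ 52 ✓
C5: 1 ≥ 0 ✓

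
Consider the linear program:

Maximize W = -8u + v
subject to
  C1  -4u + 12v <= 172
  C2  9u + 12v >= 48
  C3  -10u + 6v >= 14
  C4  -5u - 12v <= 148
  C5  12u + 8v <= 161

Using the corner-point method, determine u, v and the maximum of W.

u = -124/13, v = 145/13, maximum W = 1137/13

Extreme points and W = -8u + v:
  (-124/13, 145/13) → W = 1137/13
  (139/44, 677/44) → W = -435/44
  (20/29, 101/29) → W = -59/29
  (427/76, 889/76) → W = -133/4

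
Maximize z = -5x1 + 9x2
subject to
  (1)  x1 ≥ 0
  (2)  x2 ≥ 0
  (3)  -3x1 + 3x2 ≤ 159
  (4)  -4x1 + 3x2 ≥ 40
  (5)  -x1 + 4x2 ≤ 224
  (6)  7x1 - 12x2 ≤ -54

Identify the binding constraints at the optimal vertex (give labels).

(3) and (5)

Corner points and z = -5x1 + 9x2:
  (0, 53) → z = 477
  (0, 40/3) → z = 120
  (4, 57) → z = 493
  (512/13, 856/13) → z = 5144/13

The maximum is at (4, 57). Substituting into each constraint, equality holds for (3) and (5); the remaining constraints have slack.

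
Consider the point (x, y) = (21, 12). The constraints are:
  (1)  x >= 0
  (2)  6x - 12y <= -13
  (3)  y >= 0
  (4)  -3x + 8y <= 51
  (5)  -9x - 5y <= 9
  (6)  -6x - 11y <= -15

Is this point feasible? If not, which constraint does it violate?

feasible

(1): 21 ≥ 0 ✓
(2): -18 ≤ -13 ✓
(3): 12 ≥ 0 ✓
(4): 33 ≤ 51 ✓
(5): -249 ≤ 9 ✓
(6): -258 ≤ -15 ✓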